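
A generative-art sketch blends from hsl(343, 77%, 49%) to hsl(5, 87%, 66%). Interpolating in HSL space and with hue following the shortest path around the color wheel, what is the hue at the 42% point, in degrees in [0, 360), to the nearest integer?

Hue: 5 − 343 = -338°, but |-338| > 180 so the shorter arc goes the other way: Δh = -338 + 360 = 22°.
H = 343 + 0.42 × (22) = 352.24 → 352°

352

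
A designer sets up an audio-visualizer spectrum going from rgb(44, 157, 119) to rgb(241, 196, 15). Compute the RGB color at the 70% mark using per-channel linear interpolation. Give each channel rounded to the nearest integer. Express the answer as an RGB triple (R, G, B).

70% corresponds to t = 0.7.
R = 44 + 0.7 × (241 − 44) = 44 + 0.7 × 197 = 181.9 → 182
G = 157 + 0.7 × (196 − 157) = 157 + 0.7 × 39 = 184.3 → 184
B = 119 + 0.7 × (15 − 119) = 119 + 0.7 × -104 = 46.2 → 46

(182, 184, 46)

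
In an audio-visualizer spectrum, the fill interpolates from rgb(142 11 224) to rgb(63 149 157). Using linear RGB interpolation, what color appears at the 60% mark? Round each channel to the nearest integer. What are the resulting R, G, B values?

60% corresponds to t = 0.6.
R = 142 + 0.6 × (63 − 142) = 142 + 0.6 × -79 = 94.6 → 95
G = 11 + 0.6 × (149 − 11) = 11 + 0.6 × 138 = 93.8 → 94
B = 224 + 0.6 × (157 − 224) = 224 + 0.6 × -67 = 183.8 → 184
So the blended color is (95, 94, 184), about #5f5eb8.

(95, 94, 184)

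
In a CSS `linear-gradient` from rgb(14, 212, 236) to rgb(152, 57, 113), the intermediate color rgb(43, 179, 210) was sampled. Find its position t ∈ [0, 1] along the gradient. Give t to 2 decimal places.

0.21

Invert the lerp on the G channel (largest span, 155): t = (179 − 212) / (57 − 212) = -33/-155 = 0.2129.
Check on R: (43 − 14)/(152 − 14) = 0.2101 ✓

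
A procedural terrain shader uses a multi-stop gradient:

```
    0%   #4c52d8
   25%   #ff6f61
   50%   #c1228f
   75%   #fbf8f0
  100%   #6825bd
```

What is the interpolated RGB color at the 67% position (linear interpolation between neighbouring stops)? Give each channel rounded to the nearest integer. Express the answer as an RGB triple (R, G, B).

(232, 180, 209)

67% lies between the 50% and 75% stops, so the local fraction is t = (67 − 50)/(75 − 50) = 17/25 ≈ 0.68.
#c1228f → (193, 34, 143); #fbf8f0 → (251, 248, 240).
R = 193 + 0.68 × (251 − 193) = 232.44 → 232
G = 34 + 0.68 × (248 − 34) = 179.52 → 180
B = 143 + 0.68 × (240 − 143) = 208.96 → 209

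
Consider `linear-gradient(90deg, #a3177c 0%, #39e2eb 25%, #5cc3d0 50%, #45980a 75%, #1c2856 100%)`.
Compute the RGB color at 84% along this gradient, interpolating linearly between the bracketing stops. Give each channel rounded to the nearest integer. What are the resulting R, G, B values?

84% lies between the 75% and 100% stops, so the local fraction is t = (84 − 75)/(100 − 75) = 9/25 ≈ 0.36.
#45980a → (69, 152, 10); #1c2856 → (28, 40, 86).
R = 69 + 0.36 × (28 − 69) = 54.24 → 54
G = 152 + 0.36 × (40 − 152) = 111.68 → 112
B = 10 + 0.36 × (86 − 10) = 37.36 → 37

(54, 112, 37)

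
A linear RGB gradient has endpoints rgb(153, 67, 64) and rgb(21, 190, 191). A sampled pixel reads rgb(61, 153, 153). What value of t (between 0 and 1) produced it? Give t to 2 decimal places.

0.70

Invert the lerp on the R channel (largest span, 132): t = (61 − 153) / (21 − 153) = -92/-132 = 0.69697.
Check on G: (153 − 67)/(190 − 67) = 0.6992 ✓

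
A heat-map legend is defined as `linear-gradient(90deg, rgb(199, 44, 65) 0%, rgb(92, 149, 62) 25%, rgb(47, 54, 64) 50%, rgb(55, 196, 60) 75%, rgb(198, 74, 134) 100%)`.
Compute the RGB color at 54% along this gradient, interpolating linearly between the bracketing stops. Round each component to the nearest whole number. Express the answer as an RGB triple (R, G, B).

54% lies between the 50% and 75% stops, so the local fraction is t = (54 − 50)/(75 − 50) = 4/25 ≈ 0.16.
R = 47 + 0.16 × (55 − 47) = 48.28 → 48
G = 54 + 0.16 × (196 − 54) = 76.72 → 77
B = 64 + 0.16 × (60 − 64) = 63.36 → 63

(48, 77, 63)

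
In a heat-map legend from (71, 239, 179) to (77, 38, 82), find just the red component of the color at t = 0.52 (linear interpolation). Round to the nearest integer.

74

R = 71 + 0.52 × (77 − 71) = 74.12 → 74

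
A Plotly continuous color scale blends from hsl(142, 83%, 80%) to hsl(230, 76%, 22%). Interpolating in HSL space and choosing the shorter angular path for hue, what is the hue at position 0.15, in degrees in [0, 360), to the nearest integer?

Hue arc: Δh = 230 − 142 = 88° (|Δh| ≤ 180, already the shorter path).
H = 142 + 0.15 × (88) = 155.2 → 155°

155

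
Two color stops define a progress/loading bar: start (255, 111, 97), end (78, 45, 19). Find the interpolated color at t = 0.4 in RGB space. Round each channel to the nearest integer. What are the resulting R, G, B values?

R = 255 + 0.4 × (78 − 255) = 255 + 0.4 × -177 = 184.2 → 184
G = 111 + 0.4 × (45 − 111) = 111 + 0.4 × -66 = 84.6 → 85
B = 97 + 0.4 × (19 − 97) = 97 + 0.4 × -78 = 65.8 → 66

(184, 85, 66)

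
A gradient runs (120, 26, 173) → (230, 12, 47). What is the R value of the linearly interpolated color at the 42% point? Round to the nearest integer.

R = 120 + 0.42 × (230 − 120) = 166.2 → 166

166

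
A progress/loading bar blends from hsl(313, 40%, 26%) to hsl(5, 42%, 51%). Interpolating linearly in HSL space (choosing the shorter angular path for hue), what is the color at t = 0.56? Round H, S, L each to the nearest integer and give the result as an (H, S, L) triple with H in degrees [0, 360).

Hue: 5 − 313 = -308°, but |-308| > 180 so the shorter arc goes the other way: Δh = -308 + 360 = 52°.
H = 313 + 0.56 × (52) = 342.12 → 342°
S = 40 + 0.56 × (42 − 40) = 41.12 → 41%
L = 26 + 0.56 × (51 − 26) = 40 → 40%

(342, 41, 40)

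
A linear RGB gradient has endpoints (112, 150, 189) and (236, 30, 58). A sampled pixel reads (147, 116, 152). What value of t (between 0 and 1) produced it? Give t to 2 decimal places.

0.28

Invert the lerp on the B channel (largest span, 131): t = (152 − 189) / (58 − 189) = -37/-131 = 0.28244.
Check on R: (147 − 112)/(236 − 112) = 0.2823 ✓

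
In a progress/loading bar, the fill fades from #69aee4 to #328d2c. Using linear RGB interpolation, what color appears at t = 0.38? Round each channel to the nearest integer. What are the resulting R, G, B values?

#69aee4 → (105, 174, 228); #328d2c → (50, 141, 44).
R = 105 + 0.38 × (50 − 105) = 105 + 0.38 × -55 = 84.1 → 84
G = 174 + 0.38 × (141 − 174) = 174 + 0.38 × -33 = 161.46 → 161
B = 228 + 0.38 × (44 − 228) = 228 + 0.38 × -184 = 158.08 → 158

(84, 161, 158)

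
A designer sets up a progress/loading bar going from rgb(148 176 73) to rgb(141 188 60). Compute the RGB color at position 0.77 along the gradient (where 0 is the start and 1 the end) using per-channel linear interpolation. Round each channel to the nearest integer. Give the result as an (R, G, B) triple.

R = 148 + 0.77 × (141 − 148) = 148 + 0.77 × -7 = 142.61 → 143
G = 176 + 0.77 × (188 − 176) = 176 + 0.77 × 12 = 185.24 → 185
B = 73 + 0.77 × (60 − 73) = 73 + 0.77 × -13 = 62.99 → 63

(143, 185, 63)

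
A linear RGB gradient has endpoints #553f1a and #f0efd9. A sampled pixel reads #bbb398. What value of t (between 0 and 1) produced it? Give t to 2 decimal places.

Invert the lerp on the B channel (largest span, 191): t = (152 − 26) / (217 − 26) = 126/191 = 0.65969.
Check on R: (187 − 85)/(240 − 85) = 0.6581 ✓

0.66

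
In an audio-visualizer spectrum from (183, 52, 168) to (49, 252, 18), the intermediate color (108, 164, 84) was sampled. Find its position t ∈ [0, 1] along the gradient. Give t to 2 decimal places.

0.56

Invert the lerp on the G channel (largest span, 200): t = (164 − 52) / (252 − 52) = 112/200 = 0.56.
Check on R: (108 − 183)/(49 − 183) = 0.5597 ✓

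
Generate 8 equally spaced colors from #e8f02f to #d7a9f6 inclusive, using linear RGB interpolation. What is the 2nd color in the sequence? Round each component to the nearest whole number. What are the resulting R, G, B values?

With 8 swatches and endpoints inclusive, swatch 2 sits at t = (2 − 1)/(8 − 1) = 1/7 ≈ 0.1429.
#e8f02f → (232, 240, 47); #d7a9f6 → (215, 169, 246).
R = 232 + 0.1429 × (215 − 232) = 229.571 → 230
G = 240 + 0.1429 × (169 − 240) = 229.854 → 230
B = 47 + 0.1429 × (246 − 47) = 75.437 → 75

(230, 230, 75)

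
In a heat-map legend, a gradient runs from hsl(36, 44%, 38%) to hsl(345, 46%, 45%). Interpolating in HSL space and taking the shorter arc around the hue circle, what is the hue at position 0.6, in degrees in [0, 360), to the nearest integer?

5

Hue: 345 − 36 = 309°, but |309| > 180 so the shorter arc goes the other way: Δh = 309 − 360 = -51°.
H = 36 + 0.6 × (-51) = 5.4 → 5°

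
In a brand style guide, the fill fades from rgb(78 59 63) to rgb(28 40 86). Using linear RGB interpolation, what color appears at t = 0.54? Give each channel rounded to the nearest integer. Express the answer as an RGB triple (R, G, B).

(51, 49, 75)

R = 78 + 0.54 × (28 − 78) = 78 + 0.54 × -50 = 51 → 51
G = 59 + 0.54 × (40 − 59) = 59 + 0.54 × -19 = 48.74 → 49
B = 63 + 0.54 × (86 − 63) = 63 + 0.54 × 23 = 75.42 → 75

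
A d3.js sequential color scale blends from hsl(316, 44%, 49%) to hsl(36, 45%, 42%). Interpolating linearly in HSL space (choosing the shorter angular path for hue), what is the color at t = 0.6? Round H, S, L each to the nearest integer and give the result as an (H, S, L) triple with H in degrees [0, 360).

(4, 45, 45)

Hue: 36 − 316 = -280°, but |-280| > 180 so the shorter arc goes the other way: Δh = -280 + 360 = 80°.
H = 316 + 0.6 × (80) = 364 → 364 → 364 mod 360 = 4°
S = 44 + 0.6 × (45 − 44) = 44.6 → 45%
L = 49 + 0.6 × (42 − 49) = 44.8 → 45%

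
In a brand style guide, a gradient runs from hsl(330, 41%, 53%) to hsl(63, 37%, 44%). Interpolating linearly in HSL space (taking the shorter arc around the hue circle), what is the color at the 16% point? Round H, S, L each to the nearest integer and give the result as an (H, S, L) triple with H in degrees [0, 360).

Hue: 63 − 330 = -267°, but |-267| > 180 so the shorter arc goes the other way: Δh = -267 + 360 = 93°.
H = 330 + 0.16 × (93) = 344.88 → 345°
S = 41 + 0.16 × (37 − 41) = 40.36 → 40%
L = 53 + 0.16 × (44 − 53) = 51.56 → 52%

(345, 40, 52)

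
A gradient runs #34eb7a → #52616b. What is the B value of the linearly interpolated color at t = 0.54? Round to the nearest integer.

B₁ = 122 (from #34eb7a), B₂ = 107 (from #52616b).
B = 122 + 0.54 × (107 − 122) = 113.9 → 114

114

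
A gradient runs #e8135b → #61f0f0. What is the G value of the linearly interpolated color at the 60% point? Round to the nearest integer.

152

G₁ = 19 (from #e8135b), G₂ = 240 (from #61f0f0).
G = 19 + 0.6 × (240 − 19) = 151.6 → 152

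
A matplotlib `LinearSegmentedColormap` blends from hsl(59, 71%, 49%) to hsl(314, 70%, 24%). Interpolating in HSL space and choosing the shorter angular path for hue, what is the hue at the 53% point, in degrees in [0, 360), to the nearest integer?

3

Hue: 314 − 59 = 255°, but |255| > 180 so the shorter arc goes the other way: Δh = 255 − 360 = -105°.
H = 59 + 0.53 × (-105) = 3.35 → 3°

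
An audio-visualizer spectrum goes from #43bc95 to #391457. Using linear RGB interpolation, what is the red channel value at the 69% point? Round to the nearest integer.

60

R₁ = 67 (from #43bc95), R₂ = 57 (from #391457).
R = 67 + 0.69 × (57 − 67) = 60.1 → 60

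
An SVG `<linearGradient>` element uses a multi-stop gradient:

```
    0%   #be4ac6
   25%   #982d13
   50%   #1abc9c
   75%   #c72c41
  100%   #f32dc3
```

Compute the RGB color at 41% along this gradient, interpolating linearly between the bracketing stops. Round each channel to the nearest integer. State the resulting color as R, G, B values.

(71, 137, 107)

41% lies between the 25% and 50% stops, so the local fraction is t = (41 − 25)/(50 − 25) = 16/25 ≈ 0.64.
#982d13 → (152, 45, 19); #1abc9c → (26, 188, 156).
R = 152 + 0.64 × (26 − 152) = 71.36 → 71
G = 45 + 0.64 × (188 − 45) = 136.52 → 137
B = 19 + 0.64 × (156 − 19) = 106.68 → 107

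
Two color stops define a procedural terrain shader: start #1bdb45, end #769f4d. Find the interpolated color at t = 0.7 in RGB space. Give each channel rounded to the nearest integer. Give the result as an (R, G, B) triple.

#1bdb45 → (27, 219, 69); #769f4d → (118, 159, 77).
R = 27 + 0.7 × (118 − 27) = 27 + 0.7 × 91 = 90.7 → 91
G = 219 + 0.7 × (159 − 219) = 219 + 0.7 × -60 = 177 → 177
B = 69 + 0.7 × (77 − 69) = 69 + 0.7 × 8 = 74.6 → 75

(91, 177, 75)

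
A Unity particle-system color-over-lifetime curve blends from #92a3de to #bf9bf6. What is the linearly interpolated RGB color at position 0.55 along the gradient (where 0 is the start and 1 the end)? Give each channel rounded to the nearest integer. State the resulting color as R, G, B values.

(171, 159, 235)

#92a3de → (146, 163, 222); #bf9bf6 → (191, 155, 246).
R = 146 + 0.55 × (191 − 146) = 146 + 0.55 × 45 = 170.75 → 171
G = 163 + 0.55 × (155 − 163) = 163 + 0.55 × -8 = 158.6 → 159
B = 222 + 0.55 × (246 − 222) = 222 + 0.55 × 24 = 235.2 → 235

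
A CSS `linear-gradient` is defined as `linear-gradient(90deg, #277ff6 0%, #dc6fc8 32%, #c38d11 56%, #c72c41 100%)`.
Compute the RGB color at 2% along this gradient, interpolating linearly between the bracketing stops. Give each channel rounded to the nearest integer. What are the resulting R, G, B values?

2% lies between the 0% and 32% stops, so the local fraction is t = (2 − 0)/(32 − 0) = 2/32 ≈ 0.0625.
#277ff6 → (39, 127, 246); #dc6fc8 → (220, 111, 200).
R = 39 + 0.0625 × (220 − 39) = 50.312 → 50
G = 127 + 0.0625 × (111 − 127) = 126 → 126
B = 246 + 0.0625 × (200 − 246) = 243.125 → 243

(50, 126, 243)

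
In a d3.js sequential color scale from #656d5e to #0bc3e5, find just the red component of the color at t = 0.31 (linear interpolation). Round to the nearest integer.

73

R₁ = 101 (from #656d5e), R₂ = 11 (from #0bc3e5).
R = 101 + 0.31 × (11 − 101) = 73.1 → 73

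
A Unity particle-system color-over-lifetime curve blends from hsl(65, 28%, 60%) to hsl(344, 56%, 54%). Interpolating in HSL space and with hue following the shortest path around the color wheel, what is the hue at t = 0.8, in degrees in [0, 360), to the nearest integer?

Hue: 344 − 65 = 279°, but |279| > 180 so the shorter arc goes the other way: Δh = 279 − 360 = -81°.
H = 65 + 0.8 × (-81) = 0.2 → 0°

0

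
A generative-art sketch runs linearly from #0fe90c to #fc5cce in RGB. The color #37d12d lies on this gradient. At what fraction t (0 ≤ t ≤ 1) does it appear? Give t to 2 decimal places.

0.17

Invert the lerp on the R channel (largest span, 237): t = (55 − 15) / (252 − 15) = 40/237 = 0.16878.
Check on G: (209 − 233)/(92 − 233) = 0.1702 ✓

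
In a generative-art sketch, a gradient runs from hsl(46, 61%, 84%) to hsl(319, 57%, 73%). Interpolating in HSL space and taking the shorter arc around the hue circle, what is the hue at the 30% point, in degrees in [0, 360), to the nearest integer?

20

Hue: 319 − 46 = 273°, but |273| > 180 so the shorter arc goes the other way: Δh = 273 − 360 = -87°.
H = 46 + 0.3 × (-87) = 19.9 → 20°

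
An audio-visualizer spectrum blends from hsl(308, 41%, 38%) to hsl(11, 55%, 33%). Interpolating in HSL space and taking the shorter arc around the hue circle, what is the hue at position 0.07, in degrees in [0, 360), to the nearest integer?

312

Hue: 11 − 308 = -297°, but |-297| > 180 so the shorter arc goes the other way: Δh = -297 + 360 = 63°.
H = 308 + 0.07 × (63) = 312.41 → 312°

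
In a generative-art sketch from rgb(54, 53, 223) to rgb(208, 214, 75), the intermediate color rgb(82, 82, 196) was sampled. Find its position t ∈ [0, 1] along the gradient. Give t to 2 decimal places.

0.18

Invert the lerp on the G channel (largest span, 161): t = (82 − 53) / (214 − 53) = 29/161 = 0.18012.
Check on R: (82 − 54)/(208 − 54) = 0.1818 ✓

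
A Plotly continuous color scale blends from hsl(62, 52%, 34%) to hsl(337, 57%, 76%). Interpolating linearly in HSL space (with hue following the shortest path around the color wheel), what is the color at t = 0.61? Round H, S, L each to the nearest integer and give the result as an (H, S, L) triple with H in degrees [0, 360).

Hue: 337 − 62 = 275°, but |275| > 180 so the shorter arc goes the other way: Δh = 275 − 360 = -85°.
H = 62 + 0.61 × (-85) = 10.15 → 10°
S = 52 + 0.61 × (57 − 52) = 55.05 → 55%
L = 34 + 0.61 × (76 − 34) = 59.62 → 60%

(10, 55, 60)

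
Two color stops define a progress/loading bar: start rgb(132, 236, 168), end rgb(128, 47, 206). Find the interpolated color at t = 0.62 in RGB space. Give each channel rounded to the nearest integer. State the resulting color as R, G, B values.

(130, 119, 192)

R = 132 + 0.62 × (128 − 132) = 132 + 0.62 × -4 = 129.52 → 130
G = 236 + 0.62 × (47 − 236) = 236 + 0.62 × -189 = 118.82 → 119
B = 168 + 0.62 × (206 − 168) = 168 + 0.62 × 38 = 191.56 → 192
So the blended color is (130, 119, 192), about #8277c0.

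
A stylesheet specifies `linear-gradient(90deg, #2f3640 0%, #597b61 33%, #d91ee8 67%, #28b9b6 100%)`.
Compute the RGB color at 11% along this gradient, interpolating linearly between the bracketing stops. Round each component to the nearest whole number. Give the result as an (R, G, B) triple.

11% lies between the 0% and 33% stops, so the local fraction is t = (11 − 0)/(33 − 0) = 11/33 ≈ 0.3333.
#2f3640 → (47, 54, 64); #597b61 → (89, 123, 97).
R = 47 + 0.3333 × (89 − 47) = 60.999 → 61
G = 54 + 0.3333 × (123 − 54) = 76.998 → 77
B = 64 + 0.3333 × (97 − 64) = 74.999 → 75

(61, 77, 75)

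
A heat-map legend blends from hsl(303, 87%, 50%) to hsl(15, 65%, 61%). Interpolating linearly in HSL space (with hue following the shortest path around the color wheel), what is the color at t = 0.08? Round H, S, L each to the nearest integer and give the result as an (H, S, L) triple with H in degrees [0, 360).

Hue: 15 − 303 = -288°, but |-288| > 180 so the shorter arc goes the other way: Δh = -288 + 360 = 72°.
H = 303 + 0.08 × (72) = 308.76 → 309°
S = 87 + 0.08 × (65 − 87) = 85.24 → 85%
L = 50 + 0.08 × (61 − 50) = 50.88 → 51%

(309, 85, 51)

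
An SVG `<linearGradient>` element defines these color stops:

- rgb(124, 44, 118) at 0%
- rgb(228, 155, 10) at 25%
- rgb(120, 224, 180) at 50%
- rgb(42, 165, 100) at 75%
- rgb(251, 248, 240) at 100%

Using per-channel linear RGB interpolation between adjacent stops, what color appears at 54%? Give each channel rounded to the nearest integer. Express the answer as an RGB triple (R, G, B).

54% lies between the 50% and 75% stops, so the local fraction is t = (54 − 50)/(75 − 50) = 4/25 ≈ 0.16.
R = 120 + 0.16 × (42 − 120) = 107.52 → 108
G = 224 + 0.16 × (165 − 224) = 214.56 → 215
B = 180 + 0.16 × (100 − 180) = 167.2 → 167

(108, 215, 167)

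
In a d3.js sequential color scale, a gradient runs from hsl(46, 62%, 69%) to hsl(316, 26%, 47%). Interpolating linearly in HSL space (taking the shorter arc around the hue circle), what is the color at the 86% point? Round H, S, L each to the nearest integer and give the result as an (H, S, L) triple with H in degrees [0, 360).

(329, 31, 50)

Hue: 316 − 46 = 270°, but |270| > 180 so the shorter arc goes the other way: Δh = 270 − 360 = -90°.
H = 46 + 0.86 × (-90) = -31.4 → -31 → -31 mod 360 = 329°
S = 62 + 0.86 × (26 − 62) = 31.04 → 31%
L = 69 + 0.86 × (47 − 69) = 50.08 → 50%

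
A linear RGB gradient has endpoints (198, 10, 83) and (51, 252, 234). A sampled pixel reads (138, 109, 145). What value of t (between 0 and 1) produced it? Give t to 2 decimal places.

0.41

Invert the lerp on the G channel (largest span, 242): t = (109 − 10) / (252 − 10) = 99/242 = 0.40909.
Check on R: (138 − 198)/(51 − 198) = 0.4082 ✓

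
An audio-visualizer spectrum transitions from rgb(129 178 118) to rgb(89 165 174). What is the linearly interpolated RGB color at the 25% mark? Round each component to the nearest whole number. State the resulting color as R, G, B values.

(119, 175, 132)

25% corresponds to t = 0.25.
R = 129 + 0.25 × (89 − 129) = 129 + 0.25 × -40 = 119 → 119
G = 178 + 0.25 × (165 − 178) = 178 + 0.25 × -13 = 174.75 → 175
B = 118 + 0.25 × (174 − 118) = 118 + 0.25 × 56 = 132 → 132
So the blended color is (119, 175, 132), about #77af84.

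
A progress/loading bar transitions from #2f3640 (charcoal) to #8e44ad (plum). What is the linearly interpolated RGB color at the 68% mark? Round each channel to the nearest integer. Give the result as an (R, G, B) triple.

(112, 64, 138)

#2f3640 → (47, 54, 64); #8e44ad → (142, 68, 173).
68% corresponds to t = 0.68.
R = 47 + 0.68 × (142 − 47) = 47 + 0.68 × 95 = 111.6 → 112
G = 54 + 0.68 × (68 − 54) = 54 + 0.68 × 14 = 63.52 → 64
B = 64 + 0.68 × (173 − 64) = 64 + 0.68 × 109 = 138.12 → 138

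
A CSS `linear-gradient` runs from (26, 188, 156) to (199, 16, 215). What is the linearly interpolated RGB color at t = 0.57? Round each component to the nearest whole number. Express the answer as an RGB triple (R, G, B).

R = 26 + 0.57 × (199 − 26) = 26 + 0.57 × 173 = 124.61 → 125
G = 188 + 0.57 × (16 − 188) = 188 + 0.57 × -172 = 89.96 → 90
B = 156 + 0.57 × (215 − 156) = 156 + 0.57 × 59 = 189.63 → 190
So the blended color is (125, 90, 190), about #7d5abe.

(125, 90, 190)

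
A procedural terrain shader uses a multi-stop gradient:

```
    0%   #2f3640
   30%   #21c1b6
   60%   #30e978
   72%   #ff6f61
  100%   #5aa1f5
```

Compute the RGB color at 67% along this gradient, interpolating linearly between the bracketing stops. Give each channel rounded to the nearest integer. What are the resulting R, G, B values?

67% lies between the 60% and 72% stops, so the local fraction is t = (67 − 60)/(72 − 60) = 7/12 ≈ 0.5833.
#30e978 → (48, 233, 120); #ff6f61 → (255, 111, 97).
R = 48 + 0.5833 × (255 − 48) = 168.743 → 169
G = 233 + 0.5833 × (111 − 233) = 161.837 → 162
B = 120 + 0.5833 × (97 − 120) = 106.584 → 107

(169, 162, 107)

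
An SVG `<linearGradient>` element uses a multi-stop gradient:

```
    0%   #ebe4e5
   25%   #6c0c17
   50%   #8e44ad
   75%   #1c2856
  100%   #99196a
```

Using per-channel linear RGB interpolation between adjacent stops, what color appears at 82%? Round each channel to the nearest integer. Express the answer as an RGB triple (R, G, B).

(63, 36, 92)

82% lies between the 75% and 100% stops, so the local fraction is t = (82 − 75)/(100 − 75) = 7/25 ≈ 0.28.
#1c2856 → (28, 40, 86); #99196a → (153, 25, 106).
R = 28 + 0.28 × (153 − 28) = 63 → 63
G = 40 + 0.28 × (25 − 40) = 35.8 → 36
B = 86 + 0.28 × (106 − 86) = 91.6 → 92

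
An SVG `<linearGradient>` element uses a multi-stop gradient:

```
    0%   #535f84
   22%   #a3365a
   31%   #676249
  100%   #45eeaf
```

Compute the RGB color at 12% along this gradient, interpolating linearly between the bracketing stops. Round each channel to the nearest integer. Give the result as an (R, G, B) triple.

12% lies between the 0% and 22% stops, so the local fraction is t = (12 − 0)/(22 − 0) = 12/22 ≈ 0.5455.
#535f84 → (83, 95, 132); #a3365a → (163, 54, 90).
R = 83 + 0.5455 × (163 − 83) = 126.64 → 127
G = 95 + 0.5455 × (54 − 95) = 72.635 → 73
B = 132 + 0.5455 × (90 − 132) = 109.089 → 109

(127, 73, 109)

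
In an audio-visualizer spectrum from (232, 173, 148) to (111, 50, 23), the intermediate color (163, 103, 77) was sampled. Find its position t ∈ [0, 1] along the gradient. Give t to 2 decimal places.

Invert the lerp on the B channel (largest span, 125): t = (77 − 148) / (23 − 148) = -71/-125 = 0.568.
Check on R: (163 − 232)/(111 − 232) = 0.5702 ✓

0.57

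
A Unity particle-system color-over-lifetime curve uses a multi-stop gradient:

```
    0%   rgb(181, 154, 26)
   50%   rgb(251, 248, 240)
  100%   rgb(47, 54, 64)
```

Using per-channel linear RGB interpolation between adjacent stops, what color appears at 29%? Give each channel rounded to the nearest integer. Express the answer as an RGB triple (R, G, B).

(222, 209, 150)

29% lies between the 0% and 50% stops, so the local fraction is t = (29 − 0)/(50 − 0) = 29/50 ≈ 0.58.
R = 181 + 0.58 × (251 − 181) = 221.6 → 222
G = 154 + 0.58 × (248 − 154) = 208.52 → 209
B = 26 + 0.58 × (240 − 26) = 150.12 → 150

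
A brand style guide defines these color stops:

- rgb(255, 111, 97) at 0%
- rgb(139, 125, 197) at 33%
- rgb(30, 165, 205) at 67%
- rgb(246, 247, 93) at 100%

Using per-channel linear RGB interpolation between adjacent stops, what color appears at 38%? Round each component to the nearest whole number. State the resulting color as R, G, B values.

(123, 131, 198)

38% lies between the 33% and 67% stops, so the local fraction is t = (38 − 33)/(67 − 33) = 5/34 ≈ 0.1471.
R = 139 + 0.1471 × (30 − 139) = 122.966 → 123
G = 125 + 0.1471 × (165 − 125) = 130.884 → 131
B = 197 + 0.1471 × (205 − 197) = 198.177 → 198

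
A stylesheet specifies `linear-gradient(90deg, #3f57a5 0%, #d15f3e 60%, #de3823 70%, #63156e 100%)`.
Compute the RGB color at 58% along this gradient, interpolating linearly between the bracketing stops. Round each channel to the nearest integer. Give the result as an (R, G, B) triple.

(204, 95, 65)

58% lies between the 0% and 60% stops, so the local fraction is t = (58 − 0)/(60 − 0) = 58/60 ≈ 0.9667.
#3f57a5 → (63, 87, 165); #d15f3e → (209, 95, 62).
R = 63 + 0.9667 × (209 − 63) = 204.138 → 204
G = 87 + 0.9667 × (95 − 87) = 94.734 → 95
B = 165 + 0.9667 × (62 − 165) = 65.43 → 65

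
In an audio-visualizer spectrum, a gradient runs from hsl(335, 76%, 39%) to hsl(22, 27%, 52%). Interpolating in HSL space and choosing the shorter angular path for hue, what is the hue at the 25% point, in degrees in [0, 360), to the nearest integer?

Hue: 22 − 335 = -313°, but |-313| > 180 so the shorter arc goes the other way: Δh = -313 + 360 = 47°.
H = 335 + 0.25 × (47) = 346.75 → 347°

347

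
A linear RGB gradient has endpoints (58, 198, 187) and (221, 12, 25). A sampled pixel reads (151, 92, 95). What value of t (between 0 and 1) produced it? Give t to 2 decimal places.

0.57

Invert the lerp on the G channel (largest span, 186): t = (92 − 198) / (12 − 198) = -106/-186 = 0.56989.
Check on R: (151 − 58)/(221 − 58) = 0.5706 ✓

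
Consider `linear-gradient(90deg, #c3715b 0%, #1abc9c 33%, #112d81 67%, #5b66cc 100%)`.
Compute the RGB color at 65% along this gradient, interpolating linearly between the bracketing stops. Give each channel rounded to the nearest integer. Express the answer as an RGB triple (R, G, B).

65% lies between the 33% and 67% stops, so the local fraction is t = (65 − 33)/(67 − 33) = 32/34 ≈ 0.9412.
#1abc9c → (26, 188, 156); #112d81 → (17, 45, 129).
R = 26 + 0.9412 × (17 − 26) = 17.529 → 18
G = 188 + 0.9412 × (45 − 188) = 53.408 → 53
B = 156 + 0.9412 × (129 − 156) = 130.588 → 131

(18, 53, 131)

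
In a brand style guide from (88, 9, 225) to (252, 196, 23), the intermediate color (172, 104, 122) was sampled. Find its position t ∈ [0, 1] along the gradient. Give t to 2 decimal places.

0.51

Invert the lerp on the B channel (largest span, 202): t = (122 − 225) / (23 − 225) = -103/-202 = 0.5099.
Check on R: (172 − 88)/(252 − 88) = 0.5122 ✓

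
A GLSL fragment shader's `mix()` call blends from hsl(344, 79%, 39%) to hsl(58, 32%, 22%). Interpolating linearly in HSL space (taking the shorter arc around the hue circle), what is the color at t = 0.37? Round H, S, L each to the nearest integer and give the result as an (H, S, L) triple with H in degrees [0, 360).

Hue: 58 − 344 = -286°, but |-286| > 180 so the shorter arc goes the other way: Δh = -286 + 360 = 74°.
H = 344 + 0.37 × (74) = 371.38 → 371 → 371 mod 360 = 11°
S = 79 + 0.37 × (32 − 79) = 61.61 → 62%
L = 39 + 0.37 × (22 − 39) = 32.71 → 33%

(11, 62, 33)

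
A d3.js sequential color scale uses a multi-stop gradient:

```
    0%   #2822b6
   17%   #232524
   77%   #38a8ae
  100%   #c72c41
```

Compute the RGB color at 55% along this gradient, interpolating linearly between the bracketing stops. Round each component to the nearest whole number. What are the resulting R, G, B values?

(48, 120, 123)

55% lies between the 17% and 77% stops, so the local fraction is t = (55 − 17)/(77 − 17) = 38/60 ≈ 0.6333.
#232524 → (35, 37, 36); #38a8ae → (56, 168, 174).
R = 35 + 0.6333 × (56 − 35) = 48.299 → 48
G = 37 + 0.6333 × (168 − 37) = 119.962 → 120
B = 36 + 0.6333 × (174 − 36) = 123.395 → 123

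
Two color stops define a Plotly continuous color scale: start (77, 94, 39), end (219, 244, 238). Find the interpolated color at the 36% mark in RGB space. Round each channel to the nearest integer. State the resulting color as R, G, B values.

36% corresponds to t = 0.36.
R = 77 + 0.36 × (219 − 77) = 77 + 0.36 × 142 = 128.12 → 128
G = 94 + 0.36 × (244 − 94) = 94 + 0.36 × 150 = 148 → 148
B = 39 + 0.36 × (238 − 39) = 39 + 0.36 × 199 = 110.64 → 111
So the blended color is (128, 148, 111), about #80946f.

(128, 148, 111)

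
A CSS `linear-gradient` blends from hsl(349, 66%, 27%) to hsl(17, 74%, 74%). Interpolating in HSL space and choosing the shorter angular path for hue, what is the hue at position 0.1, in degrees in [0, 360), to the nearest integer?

Hue: 17 − 349 = -332°, but |-332| > 180 so the shorter arc goes the other way: Δh = -332 + 360 = 28°.
H = 349 + 0.1 × (28) = 351.8 → 352°

352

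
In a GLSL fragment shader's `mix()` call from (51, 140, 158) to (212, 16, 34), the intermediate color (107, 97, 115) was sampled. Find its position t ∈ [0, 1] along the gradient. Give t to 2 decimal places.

0.35

Invert the lerp on the R channel (largest span, 161): t = (107 − 51) / (212 − 51) = 56/161 = 0.34783.
Check on G: (97 − 140)/(16 − 140) = 0.3468 ✓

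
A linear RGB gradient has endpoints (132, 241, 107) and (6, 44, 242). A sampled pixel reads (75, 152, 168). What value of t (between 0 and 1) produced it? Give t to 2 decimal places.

0.45

Invert the lerp on the G channel (largest span, 197): t = (152 − 241) / (44 − 241) = -89/-197 = 0.45178.
Check on R: (75 − 132)/(6 − 132) = 0.4524 ✓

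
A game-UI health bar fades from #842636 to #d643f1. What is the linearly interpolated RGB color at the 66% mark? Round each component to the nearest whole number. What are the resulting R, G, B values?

(186, 57, 177)

#842636 → (132, 38, 54); #d643f1 → (214, 67, 241).
66% corresponds to t = 0.66.
R = 132 + 0.66 × (214 − 132) = 132 + 0.66 × 82 = 186.12 → 186
G = 38 + 0.66 × (67 − 38) = 38 + 0.66 × 29 = 57.14 → 57
B = 54 + 0.66 × (241 − 54) = 54 + 0.66 × 187 = 177.42 → 177
So the blended color is (186, 57, 177), about #ba39b1.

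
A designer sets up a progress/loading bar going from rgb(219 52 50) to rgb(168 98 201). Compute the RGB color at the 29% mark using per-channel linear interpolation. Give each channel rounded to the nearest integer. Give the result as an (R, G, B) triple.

(204, 65, 94)

29% corresponds to t = 0.29.
R = 219 + 0.29 × (168 − 219) = 219 + 0.29 × -51 = 204.21 → 204
G = 52 + 0.29 × (98 − 52) = 52 + 0.29 × 46 = 65.34 → 65
B = 50 + 0.29 × (201 − 50) = 50 + 0.29 × 151 = 93.79 → 94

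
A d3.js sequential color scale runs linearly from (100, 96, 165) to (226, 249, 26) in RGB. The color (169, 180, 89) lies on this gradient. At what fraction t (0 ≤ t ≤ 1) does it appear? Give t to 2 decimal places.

0.55

Invert the lerp on the G channel (largest span, 153): t = (180 − 96) / (249 − 96) = 84/153 = 0.54902.
Check on R: (169 − 100)/(226 − 100) = 0.5476 ✓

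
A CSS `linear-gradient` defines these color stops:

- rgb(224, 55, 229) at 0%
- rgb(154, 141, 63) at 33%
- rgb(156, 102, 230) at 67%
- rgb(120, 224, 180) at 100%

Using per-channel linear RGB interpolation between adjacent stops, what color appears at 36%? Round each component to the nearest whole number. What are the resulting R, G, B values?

(154, 138, 78)

36% lies between the 33% and 67% stops, so the local fraction is t = (36 − 33)/(67 − 33) = 3/34 ≈ 0.0882.
R = 154 + 0.0882 × (156 − 154) = 154.176 → 154
G = 141 + 0.0882 × (102 − 141) = 137.56 → 138
B = 63 + 0.0882 × (230 − 63) = 77.729 → 78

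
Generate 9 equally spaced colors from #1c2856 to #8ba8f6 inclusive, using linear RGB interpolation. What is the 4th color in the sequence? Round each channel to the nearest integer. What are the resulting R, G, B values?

(70, 88, 146)

With 9 swatches and endpoints inclusive, swatch 4 sits at t = (4 − 1)/(9 − 1) = 3/8 ≈ 0.375.
#1c2856 → (28, 40, 86); #8ba8f6 → (139, 168, 246).
R = 28 + 0.375 × (139 − 28) = 69.625 → 70
G = 40 + 0.375 × (168 − 40) = 88 → 88
B = 86 + 0.375 × (246 − 86) = 146 → 146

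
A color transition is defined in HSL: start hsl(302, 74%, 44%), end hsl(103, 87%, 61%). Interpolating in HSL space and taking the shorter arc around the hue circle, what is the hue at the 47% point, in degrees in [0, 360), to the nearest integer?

Hue: 103 − 302 = -199°, but |-199| > 180 so the shorter arc goes the other way: Δh = -199 + 360 = 161°.
H = 302 + 0.47 × (161) = 377.67 → 378 → 378 mod 360 = 18°

18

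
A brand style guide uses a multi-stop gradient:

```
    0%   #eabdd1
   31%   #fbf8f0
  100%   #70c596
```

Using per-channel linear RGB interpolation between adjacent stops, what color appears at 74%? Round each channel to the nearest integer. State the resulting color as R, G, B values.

(164, 216, 184)

74% lies between the 31% and 100% stops, so the local fraction is t = (74 − 31)/(100 − 31) = 43/69 ≈ 0.6232.
#fbf8f0 → (251, 248, 240); #70c596 → (112, 197, 150).
R = 251 + 0.6232 × (112 − 251) = 164.375 → 164
G = 248 + 0.6232 × (197 − 248) = 216.217 → 216
B = 240 + 0.6232 × (150 − 240) = 183.912 → 184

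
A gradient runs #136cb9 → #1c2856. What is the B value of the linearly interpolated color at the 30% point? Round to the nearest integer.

155

B₁ = 185 (from #136cb9), B₂ = 86 (from #1c2856).
B = 185 + 0.3 × (86 − 185) = 155.3 → 155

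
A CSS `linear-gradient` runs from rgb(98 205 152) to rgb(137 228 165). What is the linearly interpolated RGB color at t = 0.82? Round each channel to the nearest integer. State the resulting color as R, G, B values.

R = 98 + 0.82 × (137 − 98) = 98 + 0.82 × 39 = 129.98 → 130
G = 205 + 0.82 × (228 − 205) = 205 + 0.82 × 23 = 223.86 → 224
B = 152 + 0.82 × (165 − 152) = 152 + 0.82 × 13 = 162.66 → 163

(130, 224, 163)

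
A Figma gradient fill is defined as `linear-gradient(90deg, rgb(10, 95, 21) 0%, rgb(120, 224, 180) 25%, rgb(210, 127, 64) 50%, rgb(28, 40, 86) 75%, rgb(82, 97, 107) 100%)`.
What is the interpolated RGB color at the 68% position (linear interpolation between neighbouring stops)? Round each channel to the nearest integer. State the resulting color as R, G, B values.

(79, 64, 80)

68% lies between the 50% and 75% stops, so the local fraction is t = (68 − 50)/(75 − 50) = 18/25 ≈ 0.72.
R = 210 + 0.72 × (28 − 210) = 78.96 → 79
G = 127 + 0.72 × (40 − 127) = 64.36 → 64
B = 64 + 0.72 × (86 − 64) = 79.84 → 80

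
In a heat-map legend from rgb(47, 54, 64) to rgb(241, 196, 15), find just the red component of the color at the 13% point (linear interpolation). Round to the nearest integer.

R = 47 + 0.13 × (241 − 47) = 72.22 → 72

72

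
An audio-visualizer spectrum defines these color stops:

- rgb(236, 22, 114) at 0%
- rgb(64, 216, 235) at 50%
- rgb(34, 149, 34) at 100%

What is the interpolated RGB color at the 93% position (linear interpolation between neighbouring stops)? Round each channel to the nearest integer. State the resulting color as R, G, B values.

(38, 158, 62)

93% lies between the 50% and 100% stops, so the local fraction is t = (93 − 50)/(100 − 50) = 43/50 ≈ 0.86.
R = 64 + 0.86 × (34 − 64) = 38.2 → 38
G = 216 + 0.86 × (149 − 216) = 158.38 → 158
B = 235 + 0.86 × (34 − 235) = 62.14 → 62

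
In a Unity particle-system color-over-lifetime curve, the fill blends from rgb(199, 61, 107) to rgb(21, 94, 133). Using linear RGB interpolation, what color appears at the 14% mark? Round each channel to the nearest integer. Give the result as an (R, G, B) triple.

14% corresponds to t = 0.14.
R = 199 + 0.14 × (21 − 199) = 199 + 0.14 × -178 = 174.08 → 174
G = 61 + 0.14 × (94 − 61) = 61 + 0.14 × 33 = 65.62 → 66
B = 107 + 0.14 × (133 − 107) = 107 + 0.14 × 26 = 110.64 → 111

(174, 66, 111)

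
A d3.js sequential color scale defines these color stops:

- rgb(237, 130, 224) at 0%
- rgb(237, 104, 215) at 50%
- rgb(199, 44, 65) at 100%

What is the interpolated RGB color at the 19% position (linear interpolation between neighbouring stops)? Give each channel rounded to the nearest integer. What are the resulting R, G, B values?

(237, 120, 221)

19% lies between the 0% and 50% stops, so the local fraction is t = (19 − 0)/(50 − 0) = 19/50 ≈ 0.38.
R = 237 + 0.38 × (237 − 237) = 237 → 237
G = 130 + 0.38 × (104 − 130) = 120.12 → 120
B = 224 + 0.38 × (215 − 224) = 220.58 → 221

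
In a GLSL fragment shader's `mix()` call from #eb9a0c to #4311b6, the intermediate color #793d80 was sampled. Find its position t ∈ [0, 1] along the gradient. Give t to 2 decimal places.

0.68

Invert the lerp on the B channel (largest span, 170): t = (128 − 12) / (182 − 12) = 116/170 = 0.68235.
Check on R: (121 − 235)/(67 − 235) = 0.6786 ✓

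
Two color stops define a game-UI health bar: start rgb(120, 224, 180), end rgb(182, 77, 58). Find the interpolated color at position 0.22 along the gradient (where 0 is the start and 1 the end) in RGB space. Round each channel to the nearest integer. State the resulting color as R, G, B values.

(134, 192, 153)

R = 120 + 0.22 × (182 − 120) = 120 + 0.22 × 62 = 133.64 → 134
G = 224 + 0.22 × (77 − 224) = 224 + 0.22 × -147 = 191.66 → 192
B = 180 + 0.22 × (58 − 180) = 180 + 0.22 × -122 = 153.16 → 153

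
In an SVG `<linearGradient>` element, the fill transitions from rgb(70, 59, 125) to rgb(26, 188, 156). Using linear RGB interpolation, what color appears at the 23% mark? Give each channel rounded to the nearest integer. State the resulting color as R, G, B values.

(60, 89, 132)

23% corresponds to t = 0.23.
R = 70 + 0.23 × (26 − 70) = 70 + 0.23 × -44 = 59.88 → 60
G = 59 + 0.23 × (188 − 59) = 59 + 0.23 × 129 = 88.67 → 89
B = 125 + 0.23 × (156 − 125) = 125 + 0.23 × 31 = 132.13 → 132
So the blended color is (60, 89, 132), about #3c5984.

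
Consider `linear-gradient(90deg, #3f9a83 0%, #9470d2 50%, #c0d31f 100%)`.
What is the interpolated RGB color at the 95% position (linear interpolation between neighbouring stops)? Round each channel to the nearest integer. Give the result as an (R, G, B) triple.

95% lies between the 50% and 100% stops, so the local fraction is t = (95 − 50)/(100 − 50) = 45/50 ≈ 0.9.
#9470d2 → (148, 112, 210); #c0d31f → (192, 211, 31).
R = 148 + 0.9 × (192 − 148) = 187.6 → 188
G = 112 + 0.9 × (211 − 112) = 201.1 → 201
B = 210 + 0.9 × (31 − 210) = 48.9 → 49

(188, 201, 49)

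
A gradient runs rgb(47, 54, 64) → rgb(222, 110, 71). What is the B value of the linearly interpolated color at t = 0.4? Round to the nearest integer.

B = 64 + 0.4 × (71 − 64) = 66.8 → 67

67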